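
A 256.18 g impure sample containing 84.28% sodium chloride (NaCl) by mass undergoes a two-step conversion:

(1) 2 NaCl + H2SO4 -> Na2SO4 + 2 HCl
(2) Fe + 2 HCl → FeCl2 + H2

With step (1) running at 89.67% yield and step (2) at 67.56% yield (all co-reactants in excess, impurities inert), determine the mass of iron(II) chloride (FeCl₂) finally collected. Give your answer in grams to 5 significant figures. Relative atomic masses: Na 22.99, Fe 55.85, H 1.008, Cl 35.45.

141.85 g

Pure NaCl = 256.18 × 0.8428 = 215.909 g.
M(NaCl) = 22.99 + 35.45 = 58.44 g/mol.
M(FeCl2) = 55.85 + 2(35.45) = 126.75 g/mol.
n(NaCl) = 215.909 / 58.44 = 3.69453 mol.
Step 1 (NaCl:HCl = 2:2): theoretical n(HCl) = 3.69453 mol; at 89.67% yield, n(HCl) = 3.31289 mol.
Step 2 (HCl:FeCl2 = 2:1): theoretical n(FeCl2) = 1.65644 mol, so theoretical mass = 1.65644 × 126.75 = 209.954 g.
At 67.56% yield, actual mass of FeCl2 = 209.954 × 0.6756 = 141.845 g.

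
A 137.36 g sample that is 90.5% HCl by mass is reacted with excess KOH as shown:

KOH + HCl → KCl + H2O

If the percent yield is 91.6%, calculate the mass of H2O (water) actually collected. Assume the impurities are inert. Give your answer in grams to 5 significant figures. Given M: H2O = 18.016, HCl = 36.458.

56.269 g

Pure HCl available = 137.36 g × 0.905 = 124.311 g.
n(HCl) = 124.311 g / 36.458 g/mol = 3.40970 mol.
From the equation the HCl:H2O mole ratio is 1:1, so n(H2O) = 3.40970 × 1/1 = 3.40970 mol.
Mass of H2O = 3.40970 mol × 18.016 g/mol = 61.4291 g.
Actual mass collected = 61.4291 g × 0.916 = 56.2691 g.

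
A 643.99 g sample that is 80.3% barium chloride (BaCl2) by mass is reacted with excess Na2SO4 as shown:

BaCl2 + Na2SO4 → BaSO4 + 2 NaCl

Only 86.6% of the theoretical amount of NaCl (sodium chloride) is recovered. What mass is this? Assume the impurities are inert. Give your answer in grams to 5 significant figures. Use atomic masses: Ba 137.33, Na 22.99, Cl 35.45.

Pure BaCl2 available = 643.99 g × 0.803 = 517.124 g.
M(BaCl2) = 137.33 + 2(35.45) = 208.23 g/mol.
M(NaCl) = 22.99 + 35.45 = 58.44 g/mol.
n(BaCl2) = 517.124 g / 208.23 g/mol = 2.48343 mol.
From the equation the BaCl2:NaCl mole ratio is 1:2, so n(NaCl) = 2.48343 × 2/1 = 4.96685 mol.
Mass of NaCl = 4.96685 mol × 58.44 g/mol = 290.263 g.
Actual mass collected = 290.263 g × 0.866 = 251.368 g.

251.37 g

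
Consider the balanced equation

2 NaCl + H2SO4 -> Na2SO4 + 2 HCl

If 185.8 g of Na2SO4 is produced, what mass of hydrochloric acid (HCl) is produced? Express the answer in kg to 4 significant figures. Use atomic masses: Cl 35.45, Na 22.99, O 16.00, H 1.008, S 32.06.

M(Na2SO4) = 2(22.99) + 32.06 + 4(16.00) = 142.04 g/mol.
M(HCl) = 1.008 + 35.45 = 36.458 g/mol.
n(Na2SO4) = 185.80 g / 142.04 g/mol = 1.3081 mol.
From the equation the Na2SO4:HCl mole ratio is 1:2, so n(HCl) = 1.3081 × 2/1 = 2.6162 mol.
Mass of HCl = 2.6162 mol × 36.458 g/mol = 95.380 g.
Converting to kg: 95.380 g = 0.09538 kg.

0.09538 kg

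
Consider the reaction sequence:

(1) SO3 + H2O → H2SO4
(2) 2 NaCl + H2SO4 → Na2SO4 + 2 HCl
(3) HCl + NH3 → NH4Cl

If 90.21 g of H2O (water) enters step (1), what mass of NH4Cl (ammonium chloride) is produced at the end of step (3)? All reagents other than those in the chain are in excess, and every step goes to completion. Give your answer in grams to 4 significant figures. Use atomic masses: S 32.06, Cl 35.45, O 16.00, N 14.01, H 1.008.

535.7 g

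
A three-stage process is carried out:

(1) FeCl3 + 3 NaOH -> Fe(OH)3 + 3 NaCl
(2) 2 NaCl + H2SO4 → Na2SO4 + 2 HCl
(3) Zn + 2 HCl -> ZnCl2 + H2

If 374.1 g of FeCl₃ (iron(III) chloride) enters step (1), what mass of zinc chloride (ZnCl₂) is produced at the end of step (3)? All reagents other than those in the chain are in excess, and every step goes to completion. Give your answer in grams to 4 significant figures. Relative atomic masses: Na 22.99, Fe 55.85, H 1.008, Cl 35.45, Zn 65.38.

471.5 g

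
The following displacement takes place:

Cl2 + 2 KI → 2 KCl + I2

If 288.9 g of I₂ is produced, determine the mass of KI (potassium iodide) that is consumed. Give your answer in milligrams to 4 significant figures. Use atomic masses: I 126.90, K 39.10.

377900 mg

M(I2) = 2(126.90) = 253.80 g/mol.
M(KI) = 39.10 + 126.90 = 166.00 g/mol.
n(I2) = 288.90 g / 253.80 g/mol = 1.1383 mol.
From the equation the I2:KI mole ratio is 1:2, so n(KI) = 1.1383 × 2/1 = 2.2766 mol.
Mass of KI = 2.2766 mol × 166.00 g/mol = 377.91 g.
Converting to mg: 377.91 g = 377900 mg.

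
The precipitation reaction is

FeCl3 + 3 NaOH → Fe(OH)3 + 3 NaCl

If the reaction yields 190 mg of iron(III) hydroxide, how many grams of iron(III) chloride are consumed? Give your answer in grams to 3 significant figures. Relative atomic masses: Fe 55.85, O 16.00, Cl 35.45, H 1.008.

0.288 g

M(Fe(OH)3) = 55.85 + 3(16.00) + 3(1.008) = 106.874 g/mol.
M(FeCl3) = 55.85 + 3(35.45) = 162.20 g/mol.
Convert: 190 mg = 0.1900 g.
n(Fe(OH)3) = 0.1900 g / 106.874 g/mol = 0.001778 mol.
From the equation the Fe(OH)3:FeCl3 mole ratio is 1:1, so n(FeCl3) = 0.001778 × 1/1 = 0.001778 mol.
Mass of FeCl3 = 0.001778 mol × 162.20 g/mol = 0.2884 g.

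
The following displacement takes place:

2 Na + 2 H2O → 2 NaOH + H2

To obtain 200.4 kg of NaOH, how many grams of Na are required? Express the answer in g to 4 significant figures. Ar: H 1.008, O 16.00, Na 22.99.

115200 g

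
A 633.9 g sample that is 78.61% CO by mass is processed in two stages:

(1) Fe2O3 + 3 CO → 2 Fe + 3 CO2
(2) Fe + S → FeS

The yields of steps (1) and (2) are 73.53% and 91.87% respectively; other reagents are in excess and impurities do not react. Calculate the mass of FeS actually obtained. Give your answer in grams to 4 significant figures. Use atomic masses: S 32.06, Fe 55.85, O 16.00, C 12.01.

704.3 g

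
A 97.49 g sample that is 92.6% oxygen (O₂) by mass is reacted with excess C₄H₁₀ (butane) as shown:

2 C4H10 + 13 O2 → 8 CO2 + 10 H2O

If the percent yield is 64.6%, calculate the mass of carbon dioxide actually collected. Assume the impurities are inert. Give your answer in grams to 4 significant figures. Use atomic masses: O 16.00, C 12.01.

Pure O2 available = 97.49 g × 0.926 = 90.276 g.
M(O2) = 2(16.00) = 32.00 g/mol.
M(CO2) = 12.01 + 2(16.00) = 44.01 g/mol.
n(O2) = 90.276 g / 32.00 g/mol = 2.8211 mol.
From the equation the O2:CO2 mole ratio is 13:8, so n(CO2) = 2.8211 × 8/13 = 1.7361 mol.
Mass of CO2 = 1.7361 mol × 44.01 g/mol = 76.405 g.
Actual mass collected = 76.405 g × 0.646 = 49.357 g.

49.36 g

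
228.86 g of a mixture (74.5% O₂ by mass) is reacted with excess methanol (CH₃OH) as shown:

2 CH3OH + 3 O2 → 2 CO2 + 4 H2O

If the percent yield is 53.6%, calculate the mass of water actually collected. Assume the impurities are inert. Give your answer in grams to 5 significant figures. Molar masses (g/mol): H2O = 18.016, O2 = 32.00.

68.602 g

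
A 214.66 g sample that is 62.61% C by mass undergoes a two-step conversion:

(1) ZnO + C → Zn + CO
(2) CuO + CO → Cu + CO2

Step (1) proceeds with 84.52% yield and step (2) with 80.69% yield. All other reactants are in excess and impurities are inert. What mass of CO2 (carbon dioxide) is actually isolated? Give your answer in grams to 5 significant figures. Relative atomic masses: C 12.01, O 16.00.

Pure C = 214.66 × 0.6261 = 134.399 g.
M(C) = 12.01 g/mol.
M(CO2) = 12.01 + 2(16.00) = 44.01 g/mol.
n(C) = 134.399 / 12.01 = 11.1906 mol.
Step 1 (C:CO = 1:1): theoretical n(CO) = 11.1906 mol; at 84.52% yield, n(CO) = 9.45826 mol.
Step 2 (CO:CO2 = 1:1): theoretical n(CO2) = 9.45826 mol, so theoretical mass = 9.45826 × 44.01 = 416.258 g.
At 80.69% yield, actual mass of CO2 = 416.258 × 0.8069 = 335.879 g.

335.88 g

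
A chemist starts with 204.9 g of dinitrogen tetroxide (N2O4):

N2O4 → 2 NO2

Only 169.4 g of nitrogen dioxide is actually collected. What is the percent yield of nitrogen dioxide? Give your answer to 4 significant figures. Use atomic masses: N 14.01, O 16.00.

82.67 %

M(N2O4) = 2(14.01) + 4(16.00) = 92.02 g/mol.
M(NO2) = 14.01 + 2(16.00) = 46.01 g/mol.
n(N2O4) = 204.90 g / 92.02 g/mol = 2.2267 mol.
From the equation the N2O4:NO2 mole ratio is 1:2, so n(NO2) = 2.2267 × 2/1 = 4.4534 mol.
Mass of NO2 = 4.4534 mol × 46.01 g/mol = 204.90 g.
This is the theoretical yield. Percent yield = 169.4 g / 204.90 g × 100% = 82.674%.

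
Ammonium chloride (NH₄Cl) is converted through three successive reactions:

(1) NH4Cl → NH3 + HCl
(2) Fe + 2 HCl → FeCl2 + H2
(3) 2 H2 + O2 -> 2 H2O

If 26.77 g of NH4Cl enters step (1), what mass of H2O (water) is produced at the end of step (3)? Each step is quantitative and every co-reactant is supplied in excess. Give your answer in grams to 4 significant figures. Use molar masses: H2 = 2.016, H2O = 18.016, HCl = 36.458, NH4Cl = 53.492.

4.508 g

n(NH4Cl) = 26.77 / 53.492 = 0.50045 mol.
Reaction (1): NH4Cl→HCl ratio 1:1 ⇒ n(HCl) = 0.50045 mol.
Reaction (2): HCl→H2 ratio 2:1 ⇒ n(H2) = 0.25022 mol.
Reaction (3): H2→H2O ratio 2:2 ⇒ n(H2O) = 0.25022 mol.
Mass of H2O = 0.25022 × 18.016 = 4.5080 g.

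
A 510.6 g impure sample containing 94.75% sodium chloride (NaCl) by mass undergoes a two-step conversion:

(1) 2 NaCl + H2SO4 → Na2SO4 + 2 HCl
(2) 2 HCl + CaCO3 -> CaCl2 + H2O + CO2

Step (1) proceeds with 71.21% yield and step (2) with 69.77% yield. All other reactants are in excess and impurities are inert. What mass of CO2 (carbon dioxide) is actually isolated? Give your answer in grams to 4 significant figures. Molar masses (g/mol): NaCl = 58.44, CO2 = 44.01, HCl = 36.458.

Pure NaCl = 510.6 × 0.9475 = 483.79 g.
n(NaCl) = 483.79 / 58.44 = 8.2785 mol.
Step 1 (NaCl:HCl = 2:2): theoretical n(HCl) = 8.2785 mol; at 71.21% yield, n(HCl) = 5.8951 mol.
Step 2 (HCl:CO2 = 2:1): theoretical n(CO2) = 2.9475 mol, so theoretical mass = 2.9475 × 44.01 = 129.72 g.
At 69.77% yield, actual mass of CO2 = 129.72 × 0.6977 = 90.507 g.

90.51 g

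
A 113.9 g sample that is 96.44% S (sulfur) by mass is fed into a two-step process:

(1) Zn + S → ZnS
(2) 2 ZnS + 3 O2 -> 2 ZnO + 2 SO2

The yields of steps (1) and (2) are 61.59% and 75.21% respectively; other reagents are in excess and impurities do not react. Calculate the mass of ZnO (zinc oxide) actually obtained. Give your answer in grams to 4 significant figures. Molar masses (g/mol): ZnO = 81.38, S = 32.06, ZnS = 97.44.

129.2 g

Pure S = 113.9 × 0.9644 = 109.85 g.
n(S) = 109.85 / 32.06 = 3.4262 mol.
Step 1 (S:ZnS = 1:1): theoretical n(ZnS) = 3.4262 mol; at 61.59% yield, n(ZnS) = 2.1102 mol.
Step 2 (ZnS:ZnO = 2:2): theoretical n(ZnO) = 2.1102 mol, so theoretical mass = 2.1102 × 81.38 = 171.73 g.
At 75.21% yield, actual mass of ZnO = 171.73 × 0.7521 = 129.16 g.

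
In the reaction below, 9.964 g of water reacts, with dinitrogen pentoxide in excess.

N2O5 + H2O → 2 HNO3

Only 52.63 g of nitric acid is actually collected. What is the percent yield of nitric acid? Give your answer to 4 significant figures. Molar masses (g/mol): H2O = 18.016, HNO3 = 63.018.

75.50 %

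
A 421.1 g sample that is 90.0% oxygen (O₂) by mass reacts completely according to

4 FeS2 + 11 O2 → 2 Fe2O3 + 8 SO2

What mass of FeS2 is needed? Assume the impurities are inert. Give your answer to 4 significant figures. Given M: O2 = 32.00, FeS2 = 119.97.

516.7 g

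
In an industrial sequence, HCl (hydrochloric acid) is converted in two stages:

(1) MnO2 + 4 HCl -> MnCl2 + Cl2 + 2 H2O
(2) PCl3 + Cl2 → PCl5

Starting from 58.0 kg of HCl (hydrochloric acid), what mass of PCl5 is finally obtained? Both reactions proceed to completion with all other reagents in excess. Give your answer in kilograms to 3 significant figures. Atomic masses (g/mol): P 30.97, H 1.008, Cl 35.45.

82.8 kg

M(HCl) = 1.008 + 35.45 = 36.458 g/mol.
M(PCl5) = 30.97 + 5(35.45) = 208.22 g/mol.
58.0 kg = 58000 g.
n(HCl) = 58000 / 36.458 = 1591 mol.
Step 1 gives a 4:1 ratio of HCl to Cl2, so n(Cl2) = 397.7 mol.
In step 2 the Cl2:PCl5 ratio is 1:1, so n(PCl5) = 397.7 mol.
Mass of PCl5 = 397.7 × 208.22 = 82810 g = 82.8 kg.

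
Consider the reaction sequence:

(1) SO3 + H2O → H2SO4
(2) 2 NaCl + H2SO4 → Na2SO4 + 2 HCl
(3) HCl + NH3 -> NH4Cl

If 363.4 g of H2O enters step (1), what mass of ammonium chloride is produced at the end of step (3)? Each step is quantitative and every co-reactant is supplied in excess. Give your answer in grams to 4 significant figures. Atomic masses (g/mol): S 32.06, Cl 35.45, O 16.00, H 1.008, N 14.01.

M(H2O) = 2(1.008) + 16.00 = 18.016 g/mol.
M(NH4Cl) = 14.01 + 4(1.008) + 35.45 = 53.492 g/mol.
n(H2O) = 363.4 / 18.016 = 20.171 mol.
Reaction (1): H2O→H2SO4 ratio 1:1 ⇒ n(H2SO4) = 20.171 mol.
Reaction (2): H2SO4→HCl ratio 1:2 ⇒ n(HCl) = 40.342 mol.
Reaction (3): HCl→NH4Cl ratio 1:1 ⇒ n(NH4Cl) = 40.342 mol.
Mass of NH4Cl = 40.342 × 53.492 = 2158.0 g.

2158 g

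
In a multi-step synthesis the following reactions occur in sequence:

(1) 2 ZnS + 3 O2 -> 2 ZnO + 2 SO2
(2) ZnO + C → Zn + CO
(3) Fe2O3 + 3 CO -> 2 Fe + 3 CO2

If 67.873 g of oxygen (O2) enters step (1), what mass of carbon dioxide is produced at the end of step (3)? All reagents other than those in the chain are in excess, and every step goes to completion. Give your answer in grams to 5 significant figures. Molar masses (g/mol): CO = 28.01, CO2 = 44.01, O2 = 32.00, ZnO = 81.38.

n(O2) = 67.873 / 32.00 = 2.12103 mol.
Reaction (1): O2→ZnO ratio 3:2 ⇒ n(ZnO) = 1.41402 mol.
Reaction (2): ZnO→CO ratio 1:1 ⇒ n(CO) = 1.41402 mol.
Reaction (3): CO→CO2 ratio 3:3 ⇒ n(CO2) = 1.41402 mol.
Mass of CO2 = 1.41402 × 44.01 = 62.2311 g.

62.231 g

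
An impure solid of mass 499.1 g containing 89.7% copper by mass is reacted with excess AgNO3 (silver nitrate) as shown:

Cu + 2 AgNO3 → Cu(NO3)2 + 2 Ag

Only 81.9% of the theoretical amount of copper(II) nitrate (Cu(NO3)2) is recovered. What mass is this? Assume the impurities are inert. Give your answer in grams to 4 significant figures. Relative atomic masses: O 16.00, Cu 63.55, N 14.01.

1082 g

Pure Cu available = 499.1 g × 0.897 = 447.69 g.
M(Cu) = 63.55 g/mol.
M(Cu(NO3)2) = 63.55 + 2(14.01) + 6(16.00) = 187.57 g/mol.
n(Cu) = 447.69 g / 63.55 g/mol = 7.0447 mol.
From the equation the Cu:Cu(NO3)2 mole ratio is 1:1, so n(Cu(NO3)2) = 7.0447 × 1/1 = 7.0447 mol.
Mass of Cu(NO3)2 = 7.0447 mol × 187.57 g/mol = 1321.4 g.
Actual mass collected = 1321.4 g × 0.819 = 1082.2 g.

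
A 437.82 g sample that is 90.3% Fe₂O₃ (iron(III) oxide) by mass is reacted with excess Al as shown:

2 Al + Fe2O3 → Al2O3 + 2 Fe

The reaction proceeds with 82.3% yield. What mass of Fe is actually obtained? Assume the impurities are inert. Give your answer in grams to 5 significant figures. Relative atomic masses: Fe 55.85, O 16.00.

227.58 g

Pure Fe2O3 available = 437.82 g × 0.903 = 395.351 g.
M(Fe2O3) = 2(55.85) + 3(16.00) = 159.70 g/mol.
M(Fe) = 55.85 g/mol.
n(Fe2O3) = 395.351 g / 159.70 g/mol = 2.47559 mol.
From the equation the Fe2O3:Fe mole ratio is 1:2, so n(Fe) = 2.47559 × 2/1 = 4.95118 mol.
Mass of Fe = 4.95118 mol × 55.85 g/mol = 276.523 g.
Actual mass collected = 276.523 g × 0.823 = 227.579 g.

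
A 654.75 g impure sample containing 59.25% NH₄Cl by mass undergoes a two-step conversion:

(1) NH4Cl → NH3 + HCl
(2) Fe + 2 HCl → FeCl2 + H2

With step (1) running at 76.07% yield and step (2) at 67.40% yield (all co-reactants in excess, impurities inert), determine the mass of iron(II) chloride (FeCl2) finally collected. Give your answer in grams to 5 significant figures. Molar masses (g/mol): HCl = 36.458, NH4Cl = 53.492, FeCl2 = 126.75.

Pure NH4Cl = 654.75 × 0.5925 = 387.939 g.
n(NH4Cl) = 387.939 / 53.492 = 7.25229 mol.
Step 1 (NH4Cl:HCl = 1:1): theoretical n(HCl) = 7.25229 mol; at 76.07% yield, n(HCl) = 5.51682 mol.
Step 2 (HCl:FeCl2 = 2:1): theoretical n(FeCl2) = 2.75841 mol, so theoretical mass = 2.75841 × 126.75 = 349.628 g.
At 67.40% yield, actual mass of FeCl2 = 349.628 × 0.6740 = 235.649 g.

235.65 g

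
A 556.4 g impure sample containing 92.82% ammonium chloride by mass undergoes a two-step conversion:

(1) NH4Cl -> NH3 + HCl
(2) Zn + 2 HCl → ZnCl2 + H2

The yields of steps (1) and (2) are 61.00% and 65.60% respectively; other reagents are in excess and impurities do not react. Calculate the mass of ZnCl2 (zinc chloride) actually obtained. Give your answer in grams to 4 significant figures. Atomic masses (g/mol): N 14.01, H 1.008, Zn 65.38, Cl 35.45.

263.3 g

Pure NH4Cl = 556.4 × 0.9282 = 516.45 g.
M(NH4Cl) = 14.01 + 4(1.008) + 35.45 = 53.492 g/mol.
M(ZnCl2) = 65.38 + 2(35.45) = 136.28 g/mol.
n(NH4Cl) = 516.45 / 53.492 = 9.6547 mol.
Step 1 (NH4Cl:HCl = 1:1): theoretical n(HCl) = 9.6547 mol; at 61.00% yield, n(HCl) = 5.8894 mol.
Step 2 (HCl:ZnCl2 = 2:1): theoretical n(ZnCl2) = 2.9447 mol, so theoretical mass = 2.9447 × 136.28 = 401.30 g.
At 65.60% yield, actual mass of ZnCl2 = 401.30 × 0.6560 = 263.25 g.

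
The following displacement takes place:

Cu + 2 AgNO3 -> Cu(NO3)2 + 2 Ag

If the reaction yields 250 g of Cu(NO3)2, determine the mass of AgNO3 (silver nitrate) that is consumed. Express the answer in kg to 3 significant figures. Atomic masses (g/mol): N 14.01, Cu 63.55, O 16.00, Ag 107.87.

0.453 kg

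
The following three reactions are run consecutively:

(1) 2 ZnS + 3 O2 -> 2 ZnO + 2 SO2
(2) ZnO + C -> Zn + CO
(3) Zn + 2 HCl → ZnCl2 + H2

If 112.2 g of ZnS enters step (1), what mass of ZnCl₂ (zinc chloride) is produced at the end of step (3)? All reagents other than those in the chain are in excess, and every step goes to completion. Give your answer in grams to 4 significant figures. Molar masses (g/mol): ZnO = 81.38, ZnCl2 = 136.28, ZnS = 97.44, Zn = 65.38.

156.9 g

n(ZnS) = 112.2 / 97.44 = 1.1515 mol.
Reaction (1): ZnS→ZnO ratio 2:2 ⇒ n(ZnO) = 1.1515 mol.
Reaction (2): ZnO→Zn ratio 1:1 ⇒ n(Zn) = 1.1515 mol.
Reaction (3): Zn→ZnCl2 ratio 1:1 ⇒ n(ZnCl2) = 1.1515 mol.
Mass of ZnCl2 = 1.1515 × 136.28 = 156.92 g.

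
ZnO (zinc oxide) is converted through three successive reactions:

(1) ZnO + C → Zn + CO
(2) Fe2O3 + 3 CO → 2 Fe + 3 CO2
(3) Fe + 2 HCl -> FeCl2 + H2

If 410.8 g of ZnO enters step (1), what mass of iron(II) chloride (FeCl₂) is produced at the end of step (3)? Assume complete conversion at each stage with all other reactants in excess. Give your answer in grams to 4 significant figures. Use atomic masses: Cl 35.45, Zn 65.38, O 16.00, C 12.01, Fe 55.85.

M(ZnO) = 65.38 + 16.00 = 81.38 g/mol.
M(FeCl2) = 55.85 + 2(35.45) = 126.75 g/mol.
n(ZnO) = 410.8 / 81.38 = 5.0479 mol.
Reaction (1): ZnO→CO ratio 1:1 ⇒ n(CO) = 5.0479 mol.
Reaction (2): CO→Fe ratio 3:2 ⇒ n(Fe) = 3.3653 mol.
Reaction (3): Fe→FeCl2 ratio 1:1 ⇒ n(FeCl2) = 3.3653 mol.
Mass of FeCl2 = 3.3653 × 126.75 = 426.55 g.

426.5 g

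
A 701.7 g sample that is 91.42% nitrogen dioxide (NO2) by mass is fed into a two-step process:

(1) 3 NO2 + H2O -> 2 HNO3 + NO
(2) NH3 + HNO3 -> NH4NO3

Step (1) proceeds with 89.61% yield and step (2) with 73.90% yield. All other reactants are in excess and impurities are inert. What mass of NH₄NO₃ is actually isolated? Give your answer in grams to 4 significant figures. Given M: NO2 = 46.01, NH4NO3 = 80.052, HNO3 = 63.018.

Pure NO2 = 701.7 × 0.9142 = 641.49 g.
n(NO2) = 641.49 / 46.01 = 13.942 mol.
Step 1 (NO2:HNO3 = 3:2): theoretical n(HNO3) = 9.2950 mol; at 89.61% yield, n(HNO3) = 8.3292 mol.
Step 2 (HNO3:NH4NO3 = 1:1): theoretical n(NH4NO3) = 8.3292 mol, so theoretical mass = 8.3292 × 80.052 = 666.77 g.
At 73.90% yield, actual mass of NH4NO3 = 666.77 × 0.7390 = 492.75 g.

492.7 g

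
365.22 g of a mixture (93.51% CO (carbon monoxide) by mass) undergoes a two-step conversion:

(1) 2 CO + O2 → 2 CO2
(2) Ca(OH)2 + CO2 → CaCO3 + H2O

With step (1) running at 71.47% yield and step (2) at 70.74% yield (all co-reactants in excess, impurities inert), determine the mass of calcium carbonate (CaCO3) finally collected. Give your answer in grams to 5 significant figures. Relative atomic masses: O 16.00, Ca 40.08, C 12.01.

616.99 g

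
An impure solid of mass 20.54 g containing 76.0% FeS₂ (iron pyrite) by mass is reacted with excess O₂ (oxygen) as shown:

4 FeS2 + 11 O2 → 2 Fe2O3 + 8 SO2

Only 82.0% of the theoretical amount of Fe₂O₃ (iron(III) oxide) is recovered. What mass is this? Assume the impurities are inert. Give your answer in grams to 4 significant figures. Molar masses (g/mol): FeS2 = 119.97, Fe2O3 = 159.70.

8.520 g

Pure FeS2 available = 20.54 g × 0.760 = 15.610 g.
n(FeS2) = 15.610 g / 119.97 g/mol = 0.13012 mol.
From the equation the FeS2:Fe2O3 mole ratio is 4:2, so n(Fe2O3) = 0.13012 × 2/4 = 0.065060 mol.
Mass of Fe2O3 = 0.065060 mol × 159.70 g/mol = 10.390 g.
Actual mass collected = 10.390 g × 0.820 = 8.5198 g.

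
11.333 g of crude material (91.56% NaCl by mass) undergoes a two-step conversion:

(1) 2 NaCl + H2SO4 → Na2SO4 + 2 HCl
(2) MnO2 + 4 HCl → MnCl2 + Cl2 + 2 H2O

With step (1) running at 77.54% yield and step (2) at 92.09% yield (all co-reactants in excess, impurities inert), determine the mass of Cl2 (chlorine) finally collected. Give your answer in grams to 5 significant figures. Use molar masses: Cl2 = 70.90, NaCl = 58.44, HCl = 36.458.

2.2473 g

Pure NaCl = 11.333 × 0.9156 = 10.3765 g.
n(NaCl) = 10.3765 / 58.44 = 0.177558 mol.
Step 1 (NaCl:HCl = 2:2): theoretical n(HCl) = 0.177558 mol; at 77.54% yield, n(HCl) = 0.137679 mol.
Step 2 (HCl:Cl2 = 4:1): theoretical n(Cl2) = 0.0344196 mol, so theoretical mass = 0.0344196 × 70.90 = 2.44035 g.
At 92.09% yield, actual mass of Cl2 = 2.44035 × 0.9209 = 2.24732 g.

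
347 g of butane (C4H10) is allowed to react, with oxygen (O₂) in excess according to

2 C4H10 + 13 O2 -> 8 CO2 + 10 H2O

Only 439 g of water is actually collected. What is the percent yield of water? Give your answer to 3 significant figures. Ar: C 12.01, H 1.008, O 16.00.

81.6 %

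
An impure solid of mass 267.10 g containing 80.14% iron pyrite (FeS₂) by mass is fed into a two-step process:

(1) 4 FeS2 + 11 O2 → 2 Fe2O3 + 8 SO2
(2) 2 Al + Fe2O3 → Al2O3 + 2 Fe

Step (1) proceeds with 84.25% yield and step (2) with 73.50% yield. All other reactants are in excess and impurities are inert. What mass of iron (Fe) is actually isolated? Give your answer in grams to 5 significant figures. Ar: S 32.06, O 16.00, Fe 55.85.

Pure FeS2 = 267.10 × 0.8014 = 214.054 g.
M(FeS2) = 55.85 + 2(32.06) = 119.97 g/mol.
M(Fe) = 55.85 g/mol.
n(FeS2) = 214.054 / 119.97 = 1.78423 mol.
Step 1 (FeS2:Fe2O3 = 4:2): theoretical n(Fe2O3) = 0.892114 mol; at 84.25% yield, n(Fe2O3) = 0.751606 mol.
Step 2 (Fe2O3:Fe = 1:2): theoretical n(Fe) = 1.50321 mol, so theoretical mass = 1.50321 × 55.85 = 83.9544 g.
At 73.50% yield, actual mass of Fe = 83.9544 × 0.7350 = 61.7065 g.

61.707 g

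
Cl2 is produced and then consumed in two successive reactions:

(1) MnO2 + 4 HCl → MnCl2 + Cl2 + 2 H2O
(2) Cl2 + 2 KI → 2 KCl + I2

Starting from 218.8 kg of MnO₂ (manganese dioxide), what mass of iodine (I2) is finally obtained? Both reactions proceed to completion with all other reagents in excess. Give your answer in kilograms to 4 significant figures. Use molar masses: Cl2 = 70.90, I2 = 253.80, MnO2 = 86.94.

218.8 kg = 218800 g.
n(MnO2) = 218800 / 86.94 = 2516.7 mol.
Step 1 gives a 1:1 ratio of MnO2 to Cl2, so n(Cl2) = 2516.7 mol.
In step 2 the Cl2:I2 ratio is 1:1, so n(I2) = 2516.7 mol.
Mass of I2 = 2516.7 × 253.80 = 638730 g = 638.7 kg.

638.7 kg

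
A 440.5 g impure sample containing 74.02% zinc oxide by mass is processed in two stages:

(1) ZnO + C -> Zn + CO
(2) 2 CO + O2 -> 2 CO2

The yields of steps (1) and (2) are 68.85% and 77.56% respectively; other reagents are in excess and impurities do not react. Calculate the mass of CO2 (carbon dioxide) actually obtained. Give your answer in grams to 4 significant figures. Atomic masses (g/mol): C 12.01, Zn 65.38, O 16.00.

94.16 g

Pure ZnO = 440.5 × 0.7402 = 326.06 g.
M(ZnO) = 65.38 + 16.00 = 81.38 g/mol.
M(CO2) = 12.01 + 2(16.00) = 44.01 g/mol.
n(ZnO) = 326.06 / 81.38 = 4.0066 mol.
Step 1 (ZnO:CO = 1:1): theoretical n(CO) = 4.0066 mol; at 68.85% yield, n(CO) = 2.7586 mol.
Step 2 (CO:CO2 = 2:2): theoretical n(CO2) = 2.7586 mol, so theoretical mass = 2.7586 × 44.01 = 121.40 g.
At 77.56% yield, actual mass of CO2 = 121.40 × 0.7756 = 94.161 g.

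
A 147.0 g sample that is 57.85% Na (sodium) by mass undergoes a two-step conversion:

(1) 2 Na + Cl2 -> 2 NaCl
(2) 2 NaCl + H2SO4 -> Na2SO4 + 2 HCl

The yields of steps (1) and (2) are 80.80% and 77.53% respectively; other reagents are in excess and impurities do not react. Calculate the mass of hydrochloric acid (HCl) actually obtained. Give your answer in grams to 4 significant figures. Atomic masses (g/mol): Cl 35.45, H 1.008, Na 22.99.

Pure Na = 147.0 × 0.5785 = 85.040 g.
M(Na) = 22.99 g/mol.
M(HCl) = 1.008 + 35.45 = 36.458 g/mol.
n(Na) = 85.040 / 22.99 = 3.6990 mol.
Step 1 (Na:NaCl = 2:2): theoretical n(NaCl) = 3.6990 mol; at 80.80% yield, n(NaCl) = 2.9888 mol.
Step 2 (NaCl:HCl = 2:2): theoretical n(HCl) = 2.9888 mol, so theoretical mass = 2.9888 × 36.458 = 108.96 g.
At 77.53% yield, actual mass of HCl = 108.96 × 0.7753 = 84.480 g.

84.48 g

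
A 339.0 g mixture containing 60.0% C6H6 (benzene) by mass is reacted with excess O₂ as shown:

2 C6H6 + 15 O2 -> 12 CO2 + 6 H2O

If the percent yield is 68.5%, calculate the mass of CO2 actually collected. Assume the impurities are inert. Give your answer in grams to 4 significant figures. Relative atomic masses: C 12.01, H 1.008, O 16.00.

Pure C6H6 available = 339.0 g × 0.600 = 203.40 g.
M(C6H6) = 6(12.01) + 6(1.008) = 78.108 g/mol.
M(CO2) = 12.01 + 2(16.00) = 44.01 g/mol.
n(C6H6) = 203.40 g / 78.108 g/mol = 2.6041 mol.
From the equation the C6H6:CO2 mole ratio is 2:12, so n(CO2) = 2.6041 × 12/2 = 15.625 mol.
Mass of CO2 = 15.625 mol × 44.01 g/mol = 687.64 g.
Actual mass collected = 687.64 g × 0.685 = 471.03 g.

471.0 g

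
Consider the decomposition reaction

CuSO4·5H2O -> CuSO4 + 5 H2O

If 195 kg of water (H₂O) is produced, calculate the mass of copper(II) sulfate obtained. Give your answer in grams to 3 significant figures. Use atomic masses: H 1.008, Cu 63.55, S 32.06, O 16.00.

M(H2O) = 2(1.008) + 16.00 = 18.016 g/mol.
M(CuSO4) = 63.55 + 32.06 + 4(16.00) = 159.61 g/mol.
Convert: 195 kg = 195000 g.
n(H2O) = 195000 g / 18.016 g/mol = 10820 mol.
From the equation the H2O:CuSO4 mole ratio is 5:1, so n(CuSO4) = 10820 × 1/5 = 2165 mol.
Mass of CuSO4 = 2165 mol × 159.61 g/mol = 345500 g.

346000 g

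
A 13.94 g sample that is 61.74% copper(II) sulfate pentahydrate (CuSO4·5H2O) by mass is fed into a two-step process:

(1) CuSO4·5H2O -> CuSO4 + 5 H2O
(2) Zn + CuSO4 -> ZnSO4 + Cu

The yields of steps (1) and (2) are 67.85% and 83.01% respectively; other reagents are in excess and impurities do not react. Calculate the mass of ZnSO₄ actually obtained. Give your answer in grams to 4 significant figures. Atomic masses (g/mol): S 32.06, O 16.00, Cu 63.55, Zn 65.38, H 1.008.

Pure CuSO4·5H2O = 13.94 × 0.6174 = 8.6066 g.
M(CuSO4·5H2O) = 63.55 + 32.06 + 9(16.00) + 10(1.008) = 249.69 g/mol.
M(ZnSO4) = 65.38 + 32.06 + 4(16.00) = 161.44 g/mol.
n(CuSO4·5H2O) = 8.6066 / 249.69 = 0.034469 mol.
Step 1 (CuSO4·5H2O:CuSO4 = 1:1): theoretical n(CuSO4) = 0.034469 mol; at 67.85% yield, n(CuSO4) = 0.023387 mol.
Step 2 (CuSO4:ZnSO4 = 1:1): theoretical n(ZnSO4) = 0.023387 mol, so theoretical mass = 0.023387 × 161.44 = 3.7756 g.
At 83.01% yield, actual mass of ZnSO4 = 3.7756 × 0.8301 = 3.1341 g.

3.134 g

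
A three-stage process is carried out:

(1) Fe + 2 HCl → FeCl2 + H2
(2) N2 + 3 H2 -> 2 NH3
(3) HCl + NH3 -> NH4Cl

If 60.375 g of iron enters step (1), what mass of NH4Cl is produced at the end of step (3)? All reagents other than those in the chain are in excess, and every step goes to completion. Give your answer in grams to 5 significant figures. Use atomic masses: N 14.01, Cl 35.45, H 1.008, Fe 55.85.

38.551 g

M(Fe) = 55.85 g/mol.
M(NH4Cl) = 14.01 + 4(1.008) + 35.45 = 53.492 g/mol.
n(Fe) = 60.375 / 55.85 = 1.08102 mol.
Reaction (1): Fe→H2 ratio 1:1 ⇒ n(H2) = 1.08102 mol.
Reaction (2): H2→NH3 ratio 3:2 ⇒ n(NH3) = 0.720680 mol.
Reaction (3): NH3→NH4Cl ratio 1:1 ⇒ n(NH4Cl) = 0.720680 mol.
Mass of NH4Cl = 0.720680 × 53.492 = 38.5506 g.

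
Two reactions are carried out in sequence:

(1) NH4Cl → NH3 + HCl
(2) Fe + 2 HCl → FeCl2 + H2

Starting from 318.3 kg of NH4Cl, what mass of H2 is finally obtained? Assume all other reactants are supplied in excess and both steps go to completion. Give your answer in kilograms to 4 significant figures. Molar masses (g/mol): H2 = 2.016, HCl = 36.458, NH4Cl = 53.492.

5.998 kg

318.3 kg = 318300 g.
n(NH4Cl) = 318300 / 53.492 = 5950.4 mol.
Step 1 gives a 1:1 ratio of NH4Cl to HCl, so n(HCl) = 5950.4 mol.
In step 2 the HCl:H2 ratio is 2:1, so n(H2) = 2975.2 mol.
Mass of H2 = 2975.2 × 2.016 = 5998.0 g = 5.998 kg.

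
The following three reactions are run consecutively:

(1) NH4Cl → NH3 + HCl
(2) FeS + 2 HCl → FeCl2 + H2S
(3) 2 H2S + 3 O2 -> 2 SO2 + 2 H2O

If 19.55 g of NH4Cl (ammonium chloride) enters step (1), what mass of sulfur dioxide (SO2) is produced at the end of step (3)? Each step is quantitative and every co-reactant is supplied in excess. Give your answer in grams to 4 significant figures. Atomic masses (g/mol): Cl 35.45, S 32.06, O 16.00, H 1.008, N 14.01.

M(NH4Cl) = 14.01 + 4(1.008) + 35.45 = 53.492 g/mol.
M(SO2) = 32.06 + 2(16.00) = 64.06 g/mol.
n(NH4Cl) = 19.55 / 53.492 = 0.36548 mol.
Reaction (1): NH4Cl→HCl ratio 1:1 ⇒ n(HCl) = 0.36548 mol.
Reaction (2): HCl→H2S ratio 2:1 ⇒ n(H2S) = 0.18274 mol.
Reaction (3): H2S→SO2 ratio 2:2 ⇒ n(SO2) = 0.18274 mol.
Mass of SO2 = 0.18274 × 64.06 = 11.706 g.

11.71 g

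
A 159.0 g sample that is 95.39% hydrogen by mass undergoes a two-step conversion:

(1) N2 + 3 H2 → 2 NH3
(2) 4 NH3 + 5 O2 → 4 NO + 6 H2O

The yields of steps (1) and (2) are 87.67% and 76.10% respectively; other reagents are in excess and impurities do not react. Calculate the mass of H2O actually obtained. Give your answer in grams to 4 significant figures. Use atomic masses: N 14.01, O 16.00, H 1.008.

Pure H2 = 159.0 × 0.9539 = 151.67 g.
M(H2) = 2(1.008) = 2.016 g/mol.
M(H2O) = 2(1.008) + 16.00 = 18.016 g/mol.
n(H2) = 151.67 / 2.016 = 75.233 mol.
Step 1 (H2:NH3 = 3:2): theoretical n(NH3) = 50.155 mol; at 87.67% yield, n(NH3) = 43.971 mol.
Step 2 (NH3:H2O = 4:6): theoretical n(H2O) = 65.957 mol, so theoretical mass = 65.957 × 18.016 = 1188.3 g.
At 76.10% yield, actual mass of H2O = 1188.3 × 0.7610 = 904.28 g.

904.3 g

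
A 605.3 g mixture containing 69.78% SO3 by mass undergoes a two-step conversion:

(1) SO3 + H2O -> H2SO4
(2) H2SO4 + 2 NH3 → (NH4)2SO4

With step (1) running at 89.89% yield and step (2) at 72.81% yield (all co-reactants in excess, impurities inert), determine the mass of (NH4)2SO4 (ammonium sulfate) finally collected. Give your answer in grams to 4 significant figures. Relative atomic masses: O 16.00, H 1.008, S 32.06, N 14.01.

456.3 g

Pure SO3 = 605.3 × 0.6978 = 422.38 g.
M(SO3) = 32.06 + 3(16.00) = 80.06 g/mol.
M((NH4)2SO4) = 2(14.01) + 8(1.008) + 32.06 + 4(16.00) = 132.144 g/mol.
n(SO3) = 422.38 / 80.06 = 5.2758 mol.
Step 1 (SO3:H2SO4 = 1:1): theoretical n(H2SO4) = 5.2758 mol; at 89.89% yield, n(H2SO4) = 4.7424 mol.
Step 2 (H2SO4:(NH4)2SO4 = 1:1): theoretical n((NH4)2SO4) = 4.7424 mol, so theoretical mass = 4.7424 × 132.144 = 626.68 g.
At 72.81% yield, actual mass of (NH4)2SO4 = 626.68 × 0.7281 = 456.28 g.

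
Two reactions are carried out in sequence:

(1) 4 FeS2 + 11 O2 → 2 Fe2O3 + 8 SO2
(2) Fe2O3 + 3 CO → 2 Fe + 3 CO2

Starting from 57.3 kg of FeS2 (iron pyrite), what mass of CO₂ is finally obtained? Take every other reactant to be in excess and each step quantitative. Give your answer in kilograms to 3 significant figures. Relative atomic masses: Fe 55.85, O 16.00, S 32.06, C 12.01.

31.5 kg

M(FeS2) = 55.85 + 2(32.06) = 119.97 g/mol.
M(CO2) = 12.01 + 2(16.00) = 44.01 g/mol.
57.3 kg = 57300 g.
n(FeS2) = 57300 / 119.97 = 477.6 mol.
Step 1 gives a 4:2 ratio of FeS2 to Fe2O3, so n(Fe2O3) = 238.8 mol.
In step 2 the Fe2O3:CO2 ratio is 1:3, so n(CO2) = 716.4 mol.
Mass of CO2 = 716.4 × 44.01 = 31530 g = 31.5 kg.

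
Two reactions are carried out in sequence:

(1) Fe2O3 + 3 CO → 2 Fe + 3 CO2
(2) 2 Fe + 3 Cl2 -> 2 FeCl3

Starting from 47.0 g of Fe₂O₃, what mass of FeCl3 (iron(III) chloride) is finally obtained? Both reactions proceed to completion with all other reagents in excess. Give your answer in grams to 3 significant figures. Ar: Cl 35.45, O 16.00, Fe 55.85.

M(Fe2O3) = 2(55.85) + 3(16.00) = 159.70 g/mol.
M(FeCl3) = 55.85 + 3(35.45) = 162.20 g/mol.
n(Fe2O3) = 47.00 / 159.70 = 0.2943 mol.
Step 1 gives a 1:2 ratio of Fe2O3 to Fe, so n(Fe) = 0.5886 mol.
In step 2 the Fe:FeCl3 ratio is 2:2, so n(FeCl3) = 0.5886 mol.
Mass of FeCl3 = 0.5886 × 162.20 = 95.47 g.

95.5 g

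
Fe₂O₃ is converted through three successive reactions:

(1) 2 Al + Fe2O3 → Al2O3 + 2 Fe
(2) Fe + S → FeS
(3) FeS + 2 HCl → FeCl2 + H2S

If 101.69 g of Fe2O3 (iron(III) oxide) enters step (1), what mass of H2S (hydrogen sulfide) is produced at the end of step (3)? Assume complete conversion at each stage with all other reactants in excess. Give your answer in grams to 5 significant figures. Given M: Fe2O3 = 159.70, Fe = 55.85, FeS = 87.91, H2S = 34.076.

n(Fe2O3) = 101.69 / 159.70 = 0.636756 mol.
Reaction (1): Fe2O3→Fe ratio 1:2 ⇒ n(Fe) = 1.27351 mol.
Reaction (2): Fe→FeS ratio 1:1 ⇒ n(FeS) = 1.27351 mol.
Reaction (3): FeS→H2S ratio 1:1 ⇒ n(H2S) = 1.27351 mol.
Mass of H2S = 1.27351 × 34.076 = 43.3962 g.

43.396 g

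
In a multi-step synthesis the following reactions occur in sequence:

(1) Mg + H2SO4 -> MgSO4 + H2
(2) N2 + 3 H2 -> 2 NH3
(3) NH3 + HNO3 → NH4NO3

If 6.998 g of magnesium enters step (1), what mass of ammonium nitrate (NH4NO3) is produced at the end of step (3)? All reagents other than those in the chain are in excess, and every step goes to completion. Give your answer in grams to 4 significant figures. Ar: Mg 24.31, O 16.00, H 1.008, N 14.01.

M(Mg) = 24.31 g/mol.
M(NH4NO3) = 2(14.01) + 4(1.008) + 3(16.00) = 80.052 g/mol.
n(Mg) = 6.998 / 24.31 = 0.28787 mol.
Reaction (1): Mg→H2 ratio 1:1 ⇒ n(H2) = 0.28787 mol.
Reaction (2): H2→NH3 ratio 3:2 ⇒ n(NH3) = 0.19191 mol.
Reaction (3): NH3→NH4NO3 ratio 1:1 ⇒ n(NH4NO3) = 0.19191 mol.
Mass of NH4NO3 = 0.19191 × 80.052 = 15.363 g.

15.36 g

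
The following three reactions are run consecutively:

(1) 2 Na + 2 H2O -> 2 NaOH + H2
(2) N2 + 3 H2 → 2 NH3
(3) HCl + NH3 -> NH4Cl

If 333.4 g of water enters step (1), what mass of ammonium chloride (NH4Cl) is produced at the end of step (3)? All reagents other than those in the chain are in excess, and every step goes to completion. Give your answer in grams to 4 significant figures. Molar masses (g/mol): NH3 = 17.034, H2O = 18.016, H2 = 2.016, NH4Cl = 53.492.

330.0 g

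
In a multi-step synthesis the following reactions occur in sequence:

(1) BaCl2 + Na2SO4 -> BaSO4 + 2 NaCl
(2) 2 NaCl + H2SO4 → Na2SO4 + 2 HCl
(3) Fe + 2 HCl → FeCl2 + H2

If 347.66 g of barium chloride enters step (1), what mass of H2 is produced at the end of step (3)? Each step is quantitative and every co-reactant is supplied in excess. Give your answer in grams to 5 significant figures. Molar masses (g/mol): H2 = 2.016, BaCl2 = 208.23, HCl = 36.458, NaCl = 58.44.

3.3659 g

n(BaCl2) = 347.66 / 208.23 = 1.66960 mol.
Reaction (1): BaCl2→NaCl ratio 1:2 ⇒ n(NaCl) = 3.33919 mol.
Reaction (2): NaCl→HCl ratio 2:2 ⇒ n(HCl) = 3.33919 mol.
Reaction (3): HCl→H2 ratio 2:1 ⇒ n(H2) = 1.66960 mol.
Mass of H2 = 1.66960 × 2.016 = 3.36591 g.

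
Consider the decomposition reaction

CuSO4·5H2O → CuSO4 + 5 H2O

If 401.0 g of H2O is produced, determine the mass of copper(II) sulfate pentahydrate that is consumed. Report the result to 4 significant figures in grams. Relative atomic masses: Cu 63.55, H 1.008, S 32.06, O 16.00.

1112 g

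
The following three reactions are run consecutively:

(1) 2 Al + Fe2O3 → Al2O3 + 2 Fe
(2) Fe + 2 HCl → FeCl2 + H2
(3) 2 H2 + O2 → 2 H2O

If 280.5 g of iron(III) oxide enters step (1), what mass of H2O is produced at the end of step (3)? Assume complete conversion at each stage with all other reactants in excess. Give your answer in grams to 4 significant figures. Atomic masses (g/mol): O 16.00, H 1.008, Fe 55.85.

M(Fe2O3) = 2(55.85) + 3(16.00) = 159.70 g/mol.
M(H2O) = 2(1.008) + 16.00 = 18.016 g/mol.
n(Fe2O3) = 280.5 / 159.70 = 1.7564 mol.
Reaction (1): Fe2O3→Fe ratio 1:2 ⇒ n(Fe) = 3.5128 mol.
Reaction (2): Fe→H2 ratio 1:1 ⇒ n(H2) = 3.5128 mol.
Reaction (3): H2→H2O ratio 2:2 ⇒ n(H2O) = 3.5128 mol.
Mass of H2O = 3.5128 × 18.016 = 63.287 g.

63.29 g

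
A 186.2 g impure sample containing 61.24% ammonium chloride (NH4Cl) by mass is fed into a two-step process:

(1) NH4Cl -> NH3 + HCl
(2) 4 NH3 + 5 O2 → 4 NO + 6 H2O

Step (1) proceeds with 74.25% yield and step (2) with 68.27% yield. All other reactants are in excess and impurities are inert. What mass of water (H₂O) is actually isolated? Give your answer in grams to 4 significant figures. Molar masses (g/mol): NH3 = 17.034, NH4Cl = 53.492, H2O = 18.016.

29.20 g

Pure NH4Cl = 186.2 × 0.6124 = 114.03 g.
n(NH4Cl) = 114.03 / 53.492 = 2.1317 mol.
Step 1 (NH4Cl:NH3 = 1:1): theoretical n(NH3) = 2.1317 mol; at 74.25% yield, n(NH3) = 1.5828 mol.
Step 2 (NH3:H2O = 4:6): theoretical n(H2O) = 2.3742 mol, so theoretical mass = 2.3742 × 18.016 = 42.773 g.
At 68.27% yield, actual mass of H2O = 42.773 × 0.6827 = 29.201 g.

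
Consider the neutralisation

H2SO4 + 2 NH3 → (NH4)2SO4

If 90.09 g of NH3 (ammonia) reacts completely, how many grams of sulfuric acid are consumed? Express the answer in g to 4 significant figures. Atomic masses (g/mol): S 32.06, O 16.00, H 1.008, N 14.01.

259.4 g

M(NH3) = 14.01 + 3(1.008) = 17.034 g/mol.
M(H2SO4) = 2(1.008) + 32.06 + 4(16.00) = 98.076 g/mol.
n(NH3) = 90.090 g / 17.034 g/mol = 5.2888 mol.
From the equation the NH3:H2SO4 mole ratio is 2:1, so n(H2SO4) = 5.2888 × 1/2 = 2.6444 mol.
Mass of H2SO4 = 2.6444 mol × 98.076 g/mol = 259.35 g.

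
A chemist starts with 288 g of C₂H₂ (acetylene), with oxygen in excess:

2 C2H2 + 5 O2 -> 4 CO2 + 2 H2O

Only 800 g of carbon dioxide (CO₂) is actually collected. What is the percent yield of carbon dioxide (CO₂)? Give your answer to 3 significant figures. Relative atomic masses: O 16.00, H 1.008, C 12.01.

82.2 %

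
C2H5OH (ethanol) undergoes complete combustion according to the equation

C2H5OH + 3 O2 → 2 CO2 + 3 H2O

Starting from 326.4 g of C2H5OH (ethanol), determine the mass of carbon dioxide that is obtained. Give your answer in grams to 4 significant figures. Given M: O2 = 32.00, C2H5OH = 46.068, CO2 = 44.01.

623.6 g

n(C2H5OH) = 326.40 g / 46.068 g/mol = 7.0852 mol.
From the equation the C2H5OH:CO2 mole ratio is 1:2, so n(CO2) = 7.0852 × 2/1 = 14.170 mol.
Mass of CO2 = 14.170 mol × 44.01 g/mol = 623.64 g.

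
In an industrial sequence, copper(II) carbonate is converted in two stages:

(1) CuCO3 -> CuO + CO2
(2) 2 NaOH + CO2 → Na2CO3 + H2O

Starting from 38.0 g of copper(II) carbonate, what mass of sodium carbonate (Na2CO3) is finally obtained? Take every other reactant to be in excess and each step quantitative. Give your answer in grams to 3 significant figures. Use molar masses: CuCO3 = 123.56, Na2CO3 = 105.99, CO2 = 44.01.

n(CuCO3) = 38.00 / 123.56 = 0.3075 mol.
Step 1 gives a 1:1 ratio of CuCO3 to CO2, so n(CO2) = 0.3075 mol.
In step 2 the CO2:Na2CO3 ratio is 1:1, so n(Na2CO3) = 0.3075 mol.
Mass of Na2CO3 = 0.3075 × 105.99 = 32.60 g.

32.6 g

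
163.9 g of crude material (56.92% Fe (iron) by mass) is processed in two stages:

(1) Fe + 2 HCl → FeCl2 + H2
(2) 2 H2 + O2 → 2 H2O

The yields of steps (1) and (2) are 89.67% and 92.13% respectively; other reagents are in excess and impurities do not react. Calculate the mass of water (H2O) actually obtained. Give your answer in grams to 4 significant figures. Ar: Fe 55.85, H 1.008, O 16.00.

Pure Fe = 163.9 × 0.5692 = 93.292 g.
M(Fe) = 55.85 g/mol.
M(H2O) = 2(1.008) + 16.00 = 18.016 g/mol.
n(Fe) = 93.292 / 55.85 = 1.6704 mol.
Step 1 (Fe:H2 = 1:1): theoretical n(H2) = 1.6704 mol; at 89.67% yield, n(H2) = 1.4978 mol.
Step 2 (H2:H2O = 2:2): theoretical n(H2O) = 1.4978 mol, so theoretical mass = 1.4978 × 18.016 = 26.985 g.
At 92.13% yield, actual mass of H2O = 26.985 × 0.9213 = 24.861 g.

24.86 g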